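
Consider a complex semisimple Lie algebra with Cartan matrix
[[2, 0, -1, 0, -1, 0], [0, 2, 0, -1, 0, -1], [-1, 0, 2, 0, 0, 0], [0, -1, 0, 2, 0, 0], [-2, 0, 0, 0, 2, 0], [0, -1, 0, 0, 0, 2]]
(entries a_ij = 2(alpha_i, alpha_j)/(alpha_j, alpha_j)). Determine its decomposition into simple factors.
The diagram associated to this matrix has two connected components: the simple roots {alpha_2, alpha_4, alpha_6} form a chain of 3 nodes with single edges (A_3), and {alpha_1, alpha_3, alpha_5} form a chain of 3 nodes with a double edge at one end; the terminal node there is the unique long simple root (C_3). A semisimple Lie algebra decomposes uniquely as the direct sum of simple ideals, one per connected component of its Dynkin diagram, so g ≅ A_3 ⊕ C_3 (dimension 15 + 21 = 36).

A_3 + C_3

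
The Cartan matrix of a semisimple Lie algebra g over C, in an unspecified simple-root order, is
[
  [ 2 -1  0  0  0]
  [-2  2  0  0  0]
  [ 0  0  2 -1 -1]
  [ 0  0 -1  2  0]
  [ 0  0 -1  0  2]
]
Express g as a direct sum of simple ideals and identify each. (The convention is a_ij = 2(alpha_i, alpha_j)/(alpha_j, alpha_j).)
The diagram associated to this matrix has two connected components: the simple roots {alpha_3, alpha_4, alpha_5} form a chain of 3 nodes with single edges (A_3), and {alpha_1, alpha_2} form a chain of 2 nodes with a double edge at one end; the terminal node there is the unique short simple root (B_2). A semisimple Lie algebra decomposes uniquely as the direct sum of simple ideals, one per connected component of its Dynkin diagram, so g ≅ A_3 ⊕ B_2 (dimension 15 + 10 = 25).

A_3 + B_2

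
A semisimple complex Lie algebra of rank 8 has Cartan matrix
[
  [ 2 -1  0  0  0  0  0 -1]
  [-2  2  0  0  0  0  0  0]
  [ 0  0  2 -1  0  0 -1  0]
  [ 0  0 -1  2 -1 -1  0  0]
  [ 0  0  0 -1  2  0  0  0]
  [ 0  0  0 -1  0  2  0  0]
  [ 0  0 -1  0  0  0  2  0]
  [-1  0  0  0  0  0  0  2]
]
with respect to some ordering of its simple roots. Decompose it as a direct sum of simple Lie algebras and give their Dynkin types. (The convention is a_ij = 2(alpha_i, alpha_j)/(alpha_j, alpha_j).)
The diagram associated to this matrix has two connected components: the simple roots {alpha_1, alpha_2, alpha_8} form a chain of 3 nodes with a double edge at one end; the terminal node there is the unique long simple root (C_3), and {alpha_3, alpha_4, alpha_5, alpha_6, alpha_7} form a chain of 3 nodes with a fork of two nodes at one end (D_5). A semisimple Lie algebra decomposes uniquely as the direct sum of simple ideals, one per connected component of its Dynkin diagram, so g ≅ C_3 ⊕ D_5 (dimension 21 + 45 = 66).

C_3 (sp(6)) + D_5 (so(10))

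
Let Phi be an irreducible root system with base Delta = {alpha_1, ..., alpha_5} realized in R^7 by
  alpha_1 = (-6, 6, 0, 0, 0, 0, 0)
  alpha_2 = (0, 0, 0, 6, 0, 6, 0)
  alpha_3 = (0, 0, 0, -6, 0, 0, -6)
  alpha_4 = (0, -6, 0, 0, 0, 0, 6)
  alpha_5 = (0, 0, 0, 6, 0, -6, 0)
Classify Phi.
Compute the Cartan integers a_ij = 2(alpha_i, alpha_j)/(alpha_j, alpha_j); the resulting 5x5 Cartan matrix is
[[2, 0, 0, -1, 0], [0, 2, -1, 0, 0], [0, -1, 2, -1, -1], [-1, 0, -1, 2, 0], [0, 0, -1, 0, 2]].
All simple roots have the same length, so the diagram is simply laced. The associated Dynkin diagram is a chain of 3 nodes with a fork of two nodes at one end (D_5), so the type is D_5 (the algebra so(10)).

D_5 (so(10))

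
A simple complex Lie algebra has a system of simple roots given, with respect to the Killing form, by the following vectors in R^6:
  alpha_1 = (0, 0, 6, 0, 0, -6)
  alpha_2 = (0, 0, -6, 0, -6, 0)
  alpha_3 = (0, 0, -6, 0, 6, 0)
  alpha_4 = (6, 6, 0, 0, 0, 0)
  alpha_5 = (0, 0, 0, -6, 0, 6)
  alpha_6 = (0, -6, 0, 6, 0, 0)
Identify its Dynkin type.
D6

Compute the Cartan integers a_ij = 2(alpha_i, alpha_j)/(alpha_j, alpha_j); the resulting 6x6 Cartan matrix is
[[2, -1, -1, 0, -1, 0], [-1, 2, 0, 0, 0, 0], [-1, 0, 2, 0, 0, 0], [0, 0, 0, 2, 0, -1], [-1, 0, 0, 0, 2, -1], [0, 0, 0, -1, -1, 2]].
All simple roots have the same length, so the diagram is simply laced. The associated Dynkin diagram is a chain of 4 nodes with a fork of two nodes at one end (D_6), so the type is D_6 (the algebra so(12)).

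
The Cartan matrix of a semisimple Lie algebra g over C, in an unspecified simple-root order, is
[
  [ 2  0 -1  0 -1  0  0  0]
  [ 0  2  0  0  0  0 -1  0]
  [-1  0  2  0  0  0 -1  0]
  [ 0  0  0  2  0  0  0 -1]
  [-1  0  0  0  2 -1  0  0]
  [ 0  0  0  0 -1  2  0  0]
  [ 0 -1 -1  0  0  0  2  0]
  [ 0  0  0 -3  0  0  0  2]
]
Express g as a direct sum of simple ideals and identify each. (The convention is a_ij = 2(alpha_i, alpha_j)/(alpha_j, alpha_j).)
The diagram associated to this matrix has two connected components: the simple roots {alpha_1, alpha_2, alpha_3, alpha_5, alpha_6, alpha_7} form a chain of 6 nodes with single edges (A_6), and {alpha_4, alpha_8} form two nodes joined by a triple edge (G_2). A semisimple Lie algebra decomposes uniquely as the direct sum of simple ideals, one per connected component of its Dynkin diagram, so g ≅ A_6 ⊕ G_2 (dimension 48 + 14 = 62).

type A_6 ⊕ type G_2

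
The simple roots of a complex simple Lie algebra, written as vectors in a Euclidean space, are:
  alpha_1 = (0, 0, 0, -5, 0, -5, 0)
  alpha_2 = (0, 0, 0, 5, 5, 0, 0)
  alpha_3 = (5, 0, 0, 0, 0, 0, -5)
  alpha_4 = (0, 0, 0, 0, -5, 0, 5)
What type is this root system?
Compute the Cartan integers a_ij = 2(alpha_i, alpha_j)/(alpha_j, alpha_j); the resulting 4x4 Cartan matrix is
[[2, -1, 0, 0], [-1, 2, 0, -1], [0, 0, 2, -1], [0, -1, -1, 2]].
All simple roots have the same length, so the diagram is simply laced. The associated Dynkin diagram is a chain of 4 nodes with single edges (A_4), so the type is A_4 (the algebra sl(5)).

A_4 (sl(5))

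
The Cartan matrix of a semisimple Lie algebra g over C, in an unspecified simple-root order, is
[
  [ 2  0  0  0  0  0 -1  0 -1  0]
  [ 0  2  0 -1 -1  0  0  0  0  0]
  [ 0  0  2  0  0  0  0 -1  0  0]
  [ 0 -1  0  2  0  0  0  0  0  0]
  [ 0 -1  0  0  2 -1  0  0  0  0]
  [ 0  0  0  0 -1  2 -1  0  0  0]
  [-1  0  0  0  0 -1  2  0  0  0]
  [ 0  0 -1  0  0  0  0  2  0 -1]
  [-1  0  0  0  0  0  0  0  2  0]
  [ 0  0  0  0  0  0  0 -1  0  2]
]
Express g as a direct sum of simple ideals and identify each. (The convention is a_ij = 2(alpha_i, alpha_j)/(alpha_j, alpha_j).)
The diagram associated to this matrix has two connected components: the simple roots {alpha_3, alpha_8, alpha_10} form a chain of 3 nodes with single edges (A_3), and {alpha_1, alpha_2, alpha_4, alpha_5, alpha_6, alpha_7, alpha_9} form a chain of 7 nodes with single edges (A_7). A semisimple Lie algebra decomposes uniquely as the direct sum of simple ideals, one per connected component of its Dynkin diagram, so g ≅ A_3 ⊕ A_7 (dimension 15 + 63 = 78).

A_3 + A_7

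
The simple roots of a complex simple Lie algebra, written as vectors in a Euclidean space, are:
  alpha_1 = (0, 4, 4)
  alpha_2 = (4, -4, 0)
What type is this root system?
type A_2

Compute the Cartan integers a_ij = 2(alpha_i, alpha_j)/(alpha_j, alpha_j); the resulting 2x2 Cartan matrix is
[[2, -1], [-1, 2]].
All simple roots have the same length, so the diagram is simply laced. The associated Dynkin diagram is a chain of 2 nodes with single edges (A_2), so the type is A_2 (the algebra sl(3)).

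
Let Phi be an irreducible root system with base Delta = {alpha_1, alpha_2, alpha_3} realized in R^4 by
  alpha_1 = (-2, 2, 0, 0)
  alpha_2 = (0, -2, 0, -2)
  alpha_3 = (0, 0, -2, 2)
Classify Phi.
A_3

Compute the Cartan integers a_ij = 2(alpha_i, alpha_j)/(alpha_j, alpha_j); the resulting 3x3 Cartan matrix is
[[2, -1, 0], [-1, 2, -1], [0, -1, 2]].
All simple roots have the same length, so the diagram is simply laced. The associated Dynkin diagram is a chain of 3 nodes with single edges (A_3), so the type is A_3 (the algebra sl(4)).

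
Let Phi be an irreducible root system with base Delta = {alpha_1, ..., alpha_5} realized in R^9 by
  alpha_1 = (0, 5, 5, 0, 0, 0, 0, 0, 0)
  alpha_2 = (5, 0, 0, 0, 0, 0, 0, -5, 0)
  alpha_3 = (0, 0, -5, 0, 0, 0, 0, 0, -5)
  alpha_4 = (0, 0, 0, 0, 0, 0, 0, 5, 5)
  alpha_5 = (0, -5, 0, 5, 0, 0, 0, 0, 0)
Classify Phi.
A_5 (sl(6))

Compute the Cartan integers a_ij = 2(alpha_i, alpha_j)/(alpha_j, alpha_j); the resulting 5x5 Cartan matrix is
[[2, 0, -1, 0, -1], [0, 2, 0, -1, 0], [-1, 0, 2, -1, 0], [0, -1, -1, 2, 0], [-1, 0, 0, 0, 2]].
All simple roots have the same length, so the diagram is simply laced. The associated Dynkin diagram is a chain of 5 nodes with single edges (A_5), so the type is A_5 (the algebra sl(6)).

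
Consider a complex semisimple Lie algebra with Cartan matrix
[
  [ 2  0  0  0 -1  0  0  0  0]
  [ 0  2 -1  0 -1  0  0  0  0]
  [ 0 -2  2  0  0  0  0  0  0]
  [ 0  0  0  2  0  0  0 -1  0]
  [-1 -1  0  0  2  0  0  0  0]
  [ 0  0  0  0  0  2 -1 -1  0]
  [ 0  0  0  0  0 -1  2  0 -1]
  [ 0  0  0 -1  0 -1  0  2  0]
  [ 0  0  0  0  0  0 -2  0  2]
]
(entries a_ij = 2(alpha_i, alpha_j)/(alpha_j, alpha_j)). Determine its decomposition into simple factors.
C_4 (sp(8)) ⊕ C_5 (sp(10))

The diagram associated to this matrix has two connected components: the simple roots {alpha_1, alpha_2, alpha_3, alpha_5} form a chain of 4 nodes with a double edge at one end; the terminal node there is the unique long simple root (C_4), and {alpha_4, alpha_6, alpha_7, alpha_8, alpha_9} form a chain of 5 nodes with a double edge at one end; the terminal node there is the unique long simple root (C_5). A semisimple Lie algebra decomposes uniquely as the direct sum of simple ideals, one per connected component of its Dynkin diagram, so g ≅ C_4 ⊕ C_5 (dimension 36 + 55 = 91).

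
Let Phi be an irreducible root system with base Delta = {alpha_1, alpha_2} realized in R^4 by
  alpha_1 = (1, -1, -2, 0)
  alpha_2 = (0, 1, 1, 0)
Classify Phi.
G_2

Compute the Cartan integers a_ij = 2(alpha_i, alpha_j)/(alpha_j, alpha_j); the resulting 2x2 Cartan matrix is
[[2, -3], [-1, 2]].
The roots have two lengths (squared-length ratio 3:1); the short ones are alpha_{2}. The associated Dynkin diagram is two nodes joined by a triple edge (G_2), so the type is G_2.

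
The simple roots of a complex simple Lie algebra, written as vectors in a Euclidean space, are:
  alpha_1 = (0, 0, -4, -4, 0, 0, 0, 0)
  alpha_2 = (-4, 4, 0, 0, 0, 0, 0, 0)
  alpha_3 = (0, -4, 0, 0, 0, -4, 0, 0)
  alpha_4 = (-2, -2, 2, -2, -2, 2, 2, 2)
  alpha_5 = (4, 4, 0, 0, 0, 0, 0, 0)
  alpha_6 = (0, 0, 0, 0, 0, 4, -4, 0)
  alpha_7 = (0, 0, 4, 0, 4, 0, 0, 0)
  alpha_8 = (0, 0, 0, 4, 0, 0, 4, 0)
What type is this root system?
Compute the Cartan integers a_ij = 2(alpha_i, alpha_j)/(alpha_j, alpha_j); the resulting 8x8 Cartan matrix is
[[2, 0, 0, 0, 0, 0, -1, -1], [0, 2, -1, 0, 0, 0, 0, 0], [0, -1, 2, 0, -1, -1, 0, 0], [0, 0, 0, 2, -1, 0, 0, 0], [0, 0, -1, -1, 2, 0, 0, 0], [0, 0, -1, 0, 0, 2, 0, -1], [-1, 0, 0, 0, 0, 0, 2, 0], [-1, 0, 0, 0, 0, -1, 0, 2]].
All simple roots have the same length, so the diagram is simply laced. The associated Dynkin diagram is a chain of 7 nodes with one extra node attached to the third node from one end (E_8), so the type is E_8.

E_8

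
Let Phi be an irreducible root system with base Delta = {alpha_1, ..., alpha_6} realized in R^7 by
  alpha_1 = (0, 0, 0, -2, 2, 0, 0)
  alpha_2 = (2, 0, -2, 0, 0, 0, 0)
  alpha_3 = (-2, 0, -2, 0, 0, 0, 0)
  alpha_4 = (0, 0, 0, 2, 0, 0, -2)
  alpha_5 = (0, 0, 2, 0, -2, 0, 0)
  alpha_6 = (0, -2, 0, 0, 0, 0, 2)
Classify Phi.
D_6 (so(12))

Compute the Cartan integers a_ij = 2(alpha_i, alpha_j)/(alpha_j, alpha_j); the resulting 6x6 Cartan matrix is
[[2, 0, 0, -1, -1, 0], [0, 2, 0, 0, -1, 0], [0, 0, 2, 0, -1, 0], [-1, 0, 0, 2, 0, -1], [-1, -1, -1, 0, 2, 0], [0, 0, 0, -1, 0, 2]].
All simple roots have the same length, so the diagram is simply laced. The associated Dynkin diagram is a chain of 4 nodes with a fork of two nodes at one end (D_6), so the type is D_6 (the algebra so(12)).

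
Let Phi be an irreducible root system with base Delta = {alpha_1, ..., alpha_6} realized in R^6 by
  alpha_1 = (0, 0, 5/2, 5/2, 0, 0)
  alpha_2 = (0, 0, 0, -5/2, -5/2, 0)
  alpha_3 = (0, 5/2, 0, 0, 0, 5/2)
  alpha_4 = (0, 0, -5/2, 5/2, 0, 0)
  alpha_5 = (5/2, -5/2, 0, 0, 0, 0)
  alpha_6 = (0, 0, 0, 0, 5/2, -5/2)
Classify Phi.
Compute the Cartan integers a_ij = 2(alpha_i, alpha_j)/(alpha_j, alpha_j); the resulting 6x6 Cartan matrix is
[[2, -1, 0, 0, 0, 0], [-1, 2, 0, -1, 0, -1], [0, 0, 2, 0, -1, -1], [0, -1, 0, 2, 0, 0], [0, 0, -1, 0, 2, 0], [0, -1, -1, 0, 0, 2]].
All simple roots have the same length, so the diagram is simply laced. The associated Dynkin diagram is a chain of 4 nodes with a fork of two nodes at one end (D_6), so the type is D_6 (the algebra so(12)).

type D_6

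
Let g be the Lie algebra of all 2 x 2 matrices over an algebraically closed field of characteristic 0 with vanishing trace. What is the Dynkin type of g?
This is sl(2), which has dimension 2^2 - 1 = 3 and rank 2 - 1 = 1 (a Cartan subalgebra is the diagonal traceless matrices). In the classification of classical Lie algebras, the special linear algebra sl(n+1) has type A_n; here n = 1, so the Dynkin diagram is a chain of 1 nodes with single edges (A_1). Hence the type is A_1.

A1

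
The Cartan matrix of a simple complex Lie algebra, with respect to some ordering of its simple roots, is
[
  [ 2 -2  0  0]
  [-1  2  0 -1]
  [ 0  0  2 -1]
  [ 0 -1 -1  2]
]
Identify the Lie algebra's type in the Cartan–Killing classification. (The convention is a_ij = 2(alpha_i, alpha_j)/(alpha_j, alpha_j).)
The matrix has rank 4 with 2's on the diagonal. Reading the off-diagonal entries as Dynkin edges (a single edge where a_ij = a_ji = -1; a double or triple edge where a_ij * a_ji = 2 or 3), the diagram is a chain of 4 nodes with a double edge at one end; the terminal node there is the unique long simple root (C_4). One simple-root ordering that puts it in standard form is (alpha_3, alpha_4, alpha_2, alpha_1). So the algebra is type C_4, i.e. sp(8).

C4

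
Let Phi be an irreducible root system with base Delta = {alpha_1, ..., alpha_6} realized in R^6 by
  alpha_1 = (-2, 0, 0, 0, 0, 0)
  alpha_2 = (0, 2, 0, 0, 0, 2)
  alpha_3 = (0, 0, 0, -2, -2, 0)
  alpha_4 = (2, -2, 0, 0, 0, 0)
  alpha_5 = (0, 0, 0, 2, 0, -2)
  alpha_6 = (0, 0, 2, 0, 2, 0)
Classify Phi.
Compute the Cartan integers a_ij = 2(alpha_i, alpha_j)/(alpha_j, alpha_j); the resulting 6x6 Cartan matrix is
[[2, 0, 0, -1, 0, 0], [0, 2, 0, -1, -1, 0], [0, 0, 2, 0, -1, -1], [-2, -1, 0, 2, 0, 0], [0, -1, -1, 0, 2, 0], [0, 0, -1, 0, 0, 2]].
The roots have two lengths (squared-length ratio 2:1); the short ones are alpha_{1}. The associated Dynkin diagram is a chain of 6 nodes with a double edge at one end; the terminal node there is the unique short simple root (B_6), so the type is B_6 (the algebra so(13)).

type B_6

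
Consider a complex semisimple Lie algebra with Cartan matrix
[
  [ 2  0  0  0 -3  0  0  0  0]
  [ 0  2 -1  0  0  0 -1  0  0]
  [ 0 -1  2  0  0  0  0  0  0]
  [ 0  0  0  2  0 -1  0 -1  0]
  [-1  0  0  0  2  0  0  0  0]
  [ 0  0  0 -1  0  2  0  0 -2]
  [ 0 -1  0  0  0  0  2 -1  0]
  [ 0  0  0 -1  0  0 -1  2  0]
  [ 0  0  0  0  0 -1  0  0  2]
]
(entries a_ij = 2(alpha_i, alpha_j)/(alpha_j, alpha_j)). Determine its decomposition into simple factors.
The diagram associated to this matrix has two connected components: the simple roots {alpha_2, alpha_3, alpha_4, alpha_6, alpha_7, alpha_8, alpha_9} form a chain of 7 nodes with a double edge at one end; the terminal node there is the unique short simple root (B_7), and {alpha_1, alpha_5} form two nodes joined by a triple edge (G_2). A semisimple Lie algebra decomposes uniquely as the direct sum of simple ideals, one per connected component of its Dynkin diagram, so g ≅ B_7 ⊕ G_2 (dimension 105 + 14 = 119).

B_7 (so(15)) ⊕ G_2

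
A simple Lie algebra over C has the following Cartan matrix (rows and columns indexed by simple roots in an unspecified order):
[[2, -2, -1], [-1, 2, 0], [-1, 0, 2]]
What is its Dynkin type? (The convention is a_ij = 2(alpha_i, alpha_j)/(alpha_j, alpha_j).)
The matrix has rank 3 with 2's on the diagonal. Reading the off-diagonal entries as Dynkin edges (a single edge where a_ij = a_ji = -1; a double or triple edge where a_ij * a_ji = 2 or 3), the diagram is a chain of 3 nodes with a double edge at one end; the terminal node there is the unique short simple root (B_3). One simple-root ordering that puts it in standard form is (alpha_3, alpha_1, alpha_2). So the algebra is type B_3, i.e. so(7).

B_3 (so(7))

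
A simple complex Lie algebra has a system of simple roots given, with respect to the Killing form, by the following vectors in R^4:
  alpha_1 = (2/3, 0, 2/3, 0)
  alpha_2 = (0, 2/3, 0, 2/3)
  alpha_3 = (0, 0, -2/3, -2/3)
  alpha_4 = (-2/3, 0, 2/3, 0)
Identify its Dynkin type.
D_4 (so(8))

Compute the Cartan integers a_ij = 2(alpha_i, alpha_j)/(alpha_j, alpha_j); the resulting 4x4 Cartan matrix is
[[2, 0, -1, 0], [0, 2, -1, 0], [-1, -1, 2, -1], [0, 0, -1, 2]].
All simple roots have the same length, so the diagram is simply laced. The associated Dynkin diagram is a chain of 2 nodes with a fork of two nodes at one end (D_4), so the type is D_4 (the algebra so(8)).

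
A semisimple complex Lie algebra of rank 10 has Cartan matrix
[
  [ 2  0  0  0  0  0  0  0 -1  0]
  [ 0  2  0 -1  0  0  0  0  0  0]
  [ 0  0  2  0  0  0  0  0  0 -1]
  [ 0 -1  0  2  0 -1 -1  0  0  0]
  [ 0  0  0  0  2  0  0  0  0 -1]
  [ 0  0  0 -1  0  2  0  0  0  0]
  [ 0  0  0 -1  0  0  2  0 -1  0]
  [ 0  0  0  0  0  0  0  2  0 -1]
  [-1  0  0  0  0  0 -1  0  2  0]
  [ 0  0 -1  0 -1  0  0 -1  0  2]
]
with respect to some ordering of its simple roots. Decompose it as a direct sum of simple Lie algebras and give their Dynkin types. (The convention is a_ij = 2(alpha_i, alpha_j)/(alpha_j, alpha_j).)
D4 + D6

The diagram associated to this matrix has two connected components: the simple roots {alpha_3, alpha_5, alpha_8, alpha_10} form a chain of 2 nodes with a fork of two nodes at one end (D_4), and {alpha_1, alpha_2, alpha_4, alpha_6, alpha_7, alpha_9} form a chain of 4 nodes with a fork of two nodes at one end (D_6). A semisimple Lie algebra decomposes uniquely as the direct sum of simple ideals, one per connected component of its Dynkin diagram, so g ≅ D_4 ⊕ D_6 (dimension 28 + 66 = 94).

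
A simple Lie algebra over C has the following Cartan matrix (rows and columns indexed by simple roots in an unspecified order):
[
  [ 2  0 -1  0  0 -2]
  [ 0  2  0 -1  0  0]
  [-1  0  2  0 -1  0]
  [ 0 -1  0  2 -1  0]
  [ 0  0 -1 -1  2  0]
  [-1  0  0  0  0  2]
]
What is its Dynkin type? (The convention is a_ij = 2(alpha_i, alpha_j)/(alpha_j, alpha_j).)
B_6

The matrix has rank 6 with 2's on the diagonal. Reading the off-diagonal entries as Dynkin edges (a single edge where a_ij = a_ji = -1; a double or triple edge where a_ij * a_ji = 2 or 3), the diagram is a chain of 6 nodes with a double edge at one end; the terminal node there is the unique short simple root (B_6). One simple-root ordering that puts it in standard form is (alpha_2, alpha_4, alpha_5, alpha_3, alpha_1, alpha_6). So the algebra is type B_6, i.e. so(13).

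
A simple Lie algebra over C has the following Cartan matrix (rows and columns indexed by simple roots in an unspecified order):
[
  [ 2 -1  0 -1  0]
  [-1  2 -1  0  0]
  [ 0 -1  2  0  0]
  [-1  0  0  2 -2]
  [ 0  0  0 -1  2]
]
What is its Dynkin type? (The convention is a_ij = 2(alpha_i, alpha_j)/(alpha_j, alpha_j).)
The matrix has rank 5 with 2's on the diagonal. Reading the off-diagonal entries as Dynkin edges (a single edge where a_ij = a_ji = -1; a double or triple edge where a_ij * a_ji = 2 or 3), the diagram is a chain of 5 nodes with a double edge at one end; the terminal node there is the unique short simple root (B_5). One simple-root ordering that puts it in standard form is (alpha_3, alpha_2, alpha_1, alpha_4, alpha_5). So the algebra is type B_5, i.e. so(11).

type B_5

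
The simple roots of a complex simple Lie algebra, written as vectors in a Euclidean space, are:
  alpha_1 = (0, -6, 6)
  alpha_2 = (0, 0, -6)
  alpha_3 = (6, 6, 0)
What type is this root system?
B_3

Compute the Cartan integers a_ij = 2(alpha_i, alpha_j)/(alpha_j, alpha_j); the resulting 3x3 Cartan matrix is
[[2, -2, -1], [-1, 2, 0], [-1, 0, 2]].
The roots have two lengths (squared-length ratio 2:1); the short ones are alpha_{2}. The associated Dynkin diagram is a chain of 3 nodes with a double edge at one end; the terminal node there is the unique short simple root (B_3), so the type is B_3 (the algebra so(7)).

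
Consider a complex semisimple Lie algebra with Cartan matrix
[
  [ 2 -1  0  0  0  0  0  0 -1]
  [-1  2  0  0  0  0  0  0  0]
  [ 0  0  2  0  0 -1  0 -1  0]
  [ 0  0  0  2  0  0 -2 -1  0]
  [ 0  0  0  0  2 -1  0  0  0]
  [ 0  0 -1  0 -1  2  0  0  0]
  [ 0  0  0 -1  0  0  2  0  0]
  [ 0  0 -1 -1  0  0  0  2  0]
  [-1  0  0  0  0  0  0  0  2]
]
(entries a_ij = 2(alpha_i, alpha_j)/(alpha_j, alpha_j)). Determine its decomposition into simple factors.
type A_3 + type B_6

The diagram associated to this matrix has two connected components: the simple roots {alpha_1, alpha_2, alpha_9} form a chain of 3 nodes with single edges (A_3), and {alpha_3, alpha_4, alpha_5, alpha_6, alpha_7, alpha_8} form a chain of 6 nodes with a double edge at one end; the terminal node there is the unique short simple root (B_6). A semisimple Lie algebra decomposes uniquely as the direct sum of simple ideals, one per connected component of its Dynkin diagram, so g ≅ A_3 ⊕ B_6 (dimension 15 + 78 = 93).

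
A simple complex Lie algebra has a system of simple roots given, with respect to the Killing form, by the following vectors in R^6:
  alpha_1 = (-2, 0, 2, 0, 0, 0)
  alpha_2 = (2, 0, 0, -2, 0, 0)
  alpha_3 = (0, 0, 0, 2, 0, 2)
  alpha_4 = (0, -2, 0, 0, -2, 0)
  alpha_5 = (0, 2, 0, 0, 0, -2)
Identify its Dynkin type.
A_5 (sl(6))

Compute the Cartan integers a_ij = 2(alpha_i, alpha_j)/(alpha_j, alpha_j); the resulting 5x5 Cartan matrix is
[[2, -1, 0, 0, 0], [-1, 2, -1, 0, 0], [0, -1, 2, 0, -1], [0, 0, 0, 2, -1], [0, 0, -1, -1, 2]].
All simple roots have the same length, so the diagram is simply laced. The associated Dynkin diagram is a chain of 5 nodes with single edges (A_5), so the type is A_5 (the algebra sl(6)).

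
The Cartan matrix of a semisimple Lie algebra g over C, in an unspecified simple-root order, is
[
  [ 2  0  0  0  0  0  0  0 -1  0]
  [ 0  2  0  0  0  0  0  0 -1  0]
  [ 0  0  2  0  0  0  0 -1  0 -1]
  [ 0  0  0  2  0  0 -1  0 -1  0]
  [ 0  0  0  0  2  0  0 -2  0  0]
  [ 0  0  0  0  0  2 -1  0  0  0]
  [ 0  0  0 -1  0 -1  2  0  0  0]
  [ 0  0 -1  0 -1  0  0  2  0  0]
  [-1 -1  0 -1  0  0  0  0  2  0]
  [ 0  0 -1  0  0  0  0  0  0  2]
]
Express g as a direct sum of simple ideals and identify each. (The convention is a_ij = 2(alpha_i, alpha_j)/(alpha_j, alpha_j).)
C_4 + D_6

The diagram associated to this matrix has two connected components: the simple roots {alpha_3, alpha_5, alpha_8, alpha_10} form a chain of 4 nodes with a double edge at one end; the terminal node there is the unique long simple root (C_4), and {alpha_1, alpha_2, alpha_4, alpha_6, alpha_7, alpha_9} form a chain of 4 nodes with a fork of two nodes at one end (D_6). A semisimple Lie algebra decomposes uniquely as the direct sum of simple ideals, one per connected component of its Dynkin diagram, so g ≅ C_4 ⊕ D_6 (dimension 36 + 66 = 102).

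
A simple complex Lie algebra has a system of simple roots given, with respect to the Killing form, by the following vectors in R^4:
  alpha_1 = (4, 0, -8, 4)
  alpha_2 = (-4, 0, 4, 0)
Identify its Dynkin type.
Compute the Cartan integers a_ij = 2(alpha_i, alpha_j)/(alpha_j, alpha_j); the resulting 2x2 Cartan matrix is
[[2, -3], [-1, 2]].
The roots have two lengths (squared-length ratio 3:1); the short ones are alpha_{2}. The associated Dynkin diagram is two nodes joined by a triple edge (G_2), so the type is G_2.

type G_2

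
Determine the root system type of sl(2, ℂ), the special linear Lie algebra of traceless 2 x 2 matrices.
A_1

This is sl(2), which has dimension 2^2 - 1 = 3 and rank 2 - 1 = 1 (a Cartan subalgebra is the diagonal traceless matrices). In the classification of classical Lie algebras, the special linear algebra sl(n+1) has type A_n; here n = 1, so the Dynkin diagram is a chain of 1 nodes with single edges (A_1). Hence the type is A_1.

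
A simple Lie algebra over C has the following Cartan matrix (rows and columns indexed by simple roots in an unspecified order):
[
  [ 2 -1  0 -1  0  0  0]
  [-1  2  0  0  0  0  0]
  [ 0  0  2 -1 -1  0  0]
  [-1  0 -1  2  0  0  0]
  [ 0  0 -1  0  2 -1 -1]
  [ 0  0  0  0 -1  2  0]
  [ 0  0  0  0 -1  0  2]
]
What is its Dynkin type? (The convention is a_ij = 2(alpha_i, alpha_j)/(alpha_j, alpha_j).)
D_7

The matrix has rank 7 with 2's on the diagonal. Reading the off-diagonal entries as Dynkin edges (a single edge where a_ij = a_ji = -1; a double or triple edge where a_ij * a_ji = 2 or 3), the diagram is a chain of 5 nodes with a fork of two nodes at one end (D_7). One simple-root ordering that puts it in standard form is (alpha_2, alpha_1, alpha_4, alpha_3, alpha_5, alpha_7, alpha_6). So the algebra is type D_7, i.e. so(14).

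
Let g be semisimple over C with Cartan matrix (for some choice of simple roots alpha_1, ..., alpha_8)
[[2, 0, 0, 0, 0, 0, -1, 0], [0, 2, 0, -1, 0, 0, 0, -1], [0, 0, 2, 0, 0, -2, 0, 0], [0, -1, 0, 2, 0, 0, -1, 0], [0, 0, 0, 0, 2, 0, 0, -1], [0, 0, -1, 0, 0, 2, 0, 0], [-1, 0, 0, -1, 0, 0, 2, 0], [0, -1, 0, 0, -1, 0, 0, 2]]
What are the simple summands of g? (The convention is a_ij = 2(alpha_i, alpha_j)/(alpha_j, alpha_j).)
The diagram associated to this matrix has two connected components: the simple roots {alpha_1, alpha_2, alpha_4, alpha_5, alpha_7, alpha_8} form a chain of 6 nodes with single edges (A_6), and {alpha_3, alpha_6} form a chain of 2 nodes with a double edge at one end; the terminal node there is the unique short simple root (B_2). A semisimple Lie algebra decomposes uniquely as the direct sum of simple ideals, one per connected component of its Dynkin diagram, so g ≅ A_6 ⊕ B_2 (dimension 48 + 10 = 58).

A_6 + B_2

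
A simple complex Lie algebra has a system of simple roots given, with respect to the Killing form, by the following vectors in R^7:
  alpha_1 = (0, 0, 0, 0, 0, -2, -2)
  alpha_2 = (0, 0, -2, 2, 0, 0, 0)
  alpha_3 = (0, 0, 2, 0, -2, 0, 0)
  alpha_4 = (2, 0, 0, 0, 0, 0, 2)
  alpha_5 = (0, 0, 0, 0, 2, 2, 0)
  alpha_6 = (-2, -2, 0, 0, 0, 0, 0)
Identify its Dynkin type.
A_6 (sl(7))

Compute the Cartan integers a_ij = 2(alpha_i, alpha_j)/(alpha_j, alpha_j); the resulting 6x6 Cartan matrix is
[[2, 0, 0, -1, -1, 0], [0, 2, -1, 0, 0, 0], [0, -1, 2, 0, -1, 0], [-1, 0, 0, 2, 0, -1], [-1, 0, -1, 0, 2, 0], [0, 0, 0, -1, 0, 2]].
All simple roots have the same length, so the diagram is simply laced. The associated Dynkin diagram is a chain of 6 nodes with single edges (A_6), so the type is A_6 (the algebra sl(7)).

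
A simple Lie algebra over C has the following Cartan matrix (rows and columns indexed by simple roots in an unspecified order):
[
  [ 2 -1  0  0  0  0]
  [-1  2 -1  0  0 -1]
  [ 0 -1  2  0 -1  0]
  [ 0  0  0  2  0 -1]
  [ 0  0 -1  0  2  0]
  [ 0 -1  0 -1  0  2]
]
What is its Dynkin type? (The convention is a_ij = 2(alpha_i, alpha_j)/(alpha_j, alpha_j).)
The matrix has rank 6 with 2's on the diagonal. Reading the off-diagonal entries as Dynkin edges (a single edge where a_ij = a_ji = -1; a double or triple edge where a_ij * a_ji = 2 or 3), the diagram is a chain of 5 nodes with one extra node attached to the third node from one end (E_6). One simple-root ordering that puts it in standard form is (alpha_4, alpha_1, alpha_6, alpha_2, alpha_3, alpha_5). So the algebra is type E_6.

type E_6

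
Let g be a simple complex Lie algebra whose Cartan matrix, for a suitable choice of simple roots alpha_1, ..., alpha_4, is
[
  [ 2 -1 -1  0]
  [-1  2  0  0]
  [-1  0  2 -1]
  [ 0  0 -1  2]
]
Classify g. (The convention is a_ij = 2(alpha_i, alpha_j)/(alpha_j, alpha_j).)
The matrix has rank 4 with 2's on the diagonal. Reading the off-diagonal entries as Dynkin edges (a single edge where a_ij = a_ji = -1; a double or triple edge where a_ij * a_ji = 2 or 3), the diagram is a chain of 4 nodes with single edges (A_4). One simple-root ordering that puts it in standard form is (alpha_2, alpha_1, alpha_3, alpha_4). So the algebra is type A_4, i.e. sl(5).

type A_4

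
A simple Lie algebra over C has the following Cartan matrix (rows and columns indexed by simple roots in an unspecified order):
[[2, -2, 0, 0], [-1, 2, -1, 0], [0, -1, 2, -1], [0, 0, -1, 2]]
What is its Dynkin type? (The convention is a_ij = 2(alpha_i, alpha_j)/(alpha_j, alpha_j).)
C_4

The matrix has rank 4 with 2's on the diagonal. Reading the off-diagonal entries as Dynkin edges (a single edge where a_ij = a_ji = -1; a double or triple edge where a_ij * a_ji = 2 or 3), the diagram is a chain of 4 nodes with a double edge at one end; the terminal node there is the unique long simple root (C_4). One simple-root ordering that puts it in standard form is (alpha_4, alpha_3, alpha_2, alpha_1). So the algebra is type C_4, i.e. sp(8).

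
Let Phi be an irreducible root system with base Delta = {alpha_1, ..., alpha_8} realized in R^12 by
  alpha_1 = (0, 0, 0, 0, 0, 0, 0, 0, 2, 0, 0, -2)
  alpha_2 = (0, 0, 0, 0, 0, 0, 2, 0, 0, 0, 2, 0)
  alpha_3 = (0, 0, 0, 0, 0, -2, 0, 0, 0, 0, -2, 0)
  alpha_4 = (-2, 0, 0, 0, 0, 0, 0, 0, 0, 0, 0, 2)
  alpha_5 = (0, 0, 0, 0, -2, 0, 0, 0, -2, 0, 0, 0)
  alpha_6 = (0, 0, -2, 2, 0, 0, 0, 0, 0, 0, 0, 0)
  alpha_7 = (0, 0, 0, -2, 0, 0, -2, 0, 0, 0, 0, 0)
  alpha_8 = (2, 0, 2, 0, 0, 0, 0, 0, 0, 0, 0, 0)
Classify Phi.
A8

Compute the Cartan integers a_ij = 2(alpha_i, alpha_j)/(alpha_j, alpha_j); the resulting 8x8 Cartan matrix is
[[2, 0, 0, -1, -1, 0, 0, 0], [0, 2, -1, 0, 0, 0, -1, 0], [0, -1, 2, 0, 0, 0, 0, 0], [-1, 0, 0, 2, 0, 0, 0, -1], [-1, 0, 0, 0, 2, 0, 0, 0], [0, 0, 0, 0, 0, 2, -1, -1], [0, -1, 0, 0, 0, -1, 2, 0], [0, 0, 0, -1, 0, -1, 0, 2]].
All simple roots have the same length, so the diagram is simply laced. The associated Dynkin diagram is a chain of 8 nodes with single edges (A_8), so the type is A_8 (the algebra sl(9)).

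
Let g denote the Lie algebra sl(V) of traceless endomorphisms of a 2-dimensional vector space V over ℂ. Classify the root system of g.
This is sl(2), which has dimension 2^2 - 1 = 3 and rank 2 - 1 = 1 (a Cartan subalgebra is the diagonal traceless matrices). In the classification of classical Lie algebras, the special linear algebra sl(n+1) has type A_n; here n = 1, so the Dynkin diagram is a chain of 1 nodes with single edges (A_1). Hence the type is A_1.

A_1 (sl(2))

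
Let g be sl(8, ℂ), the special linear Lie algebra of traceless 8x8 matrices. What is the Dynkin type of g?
A_7

This is sl(8), which has dimension 8^2 - 1 = 63 and rank 8 - 1 = 7 (a Cartan subalgebra is the diagonal traceless matrices). In the classification of classical Lie algebras, the special linear algebra sl(n+1) has type A_n; here n = 7, so the Dynkin diagram is a chain of 7 nodes with single edges (A_7). Hence the type is A_7.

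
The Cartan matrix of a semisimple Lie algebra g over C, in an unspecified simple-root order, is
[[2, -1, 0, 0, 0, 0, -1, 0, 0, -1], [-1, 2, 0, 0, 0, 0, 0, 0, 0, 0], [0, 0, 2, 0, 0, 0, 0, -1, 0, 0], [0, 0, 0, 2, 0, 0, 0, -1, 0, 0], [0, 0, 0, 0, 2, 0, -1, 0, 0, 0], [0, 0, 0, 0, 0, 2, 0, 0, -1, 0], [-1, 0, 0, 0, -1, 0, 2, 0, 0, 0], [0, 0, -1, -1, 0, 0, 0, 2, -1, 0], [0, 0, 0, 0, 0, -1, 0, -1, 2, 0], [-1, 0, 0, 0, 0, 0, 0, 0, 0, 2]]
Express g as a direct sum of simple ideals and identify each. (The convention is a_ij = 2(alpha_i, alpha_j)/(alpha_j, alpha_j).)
D_5 ⊕ D_5

The diagram associated to this matrix has two connected components: the simple roots {alpha_3, alpha_4, alpha_6, alpha_8, alpha_9} form a chain of 3 nodes with a fork of two nodes at one end (D_5), and {alpha_1, alpha_2, alpha_5, alpha_7, alpha_10} form a chain of 3 nodes with a fork of two nodes at one end (D_5). A semisimple Lie algebra decomposes uniquely as the direct sum of simple ideals, one per connected component of its Dynkin diagram, so g ≅ D_5 ⊕ D_5 (dimension 45 + 45 = 90).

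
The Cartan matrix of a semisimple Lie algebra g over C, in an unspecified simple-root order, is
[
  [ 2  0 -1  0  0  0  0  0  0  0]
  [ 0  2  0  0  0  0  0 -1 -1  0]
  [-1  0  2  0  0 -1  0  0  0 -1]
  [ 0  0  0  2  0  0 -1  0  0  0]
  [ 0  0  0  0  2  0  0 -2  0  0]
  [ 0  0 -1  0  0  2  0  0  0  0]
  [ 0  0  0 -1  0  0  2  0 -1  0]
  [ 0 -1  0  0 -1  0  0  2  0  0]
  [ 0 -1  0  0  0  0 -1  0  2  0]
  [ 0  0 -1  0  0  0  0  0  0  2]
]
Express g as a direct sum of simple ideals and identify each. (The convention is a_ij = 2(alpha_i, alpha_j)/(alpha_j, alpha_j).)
The diagram associated to this matrix has two connected components: the simple roots {alpha_2, alpha_4, alpha_5, alpha_7, alpha_8, alpha_9} form a chain of 6 nodes with a double edge at one end; the terminal node there is the unique long simple root (C_6), and {alpha_1, alpha_3, alpha_6, alpha_10} form a chain of 2 nodes with a fork of two nodes at one end (D_4). A semisimple Lie algebra decomposes uniquely as the direct sum of simple ideals, one per connected component of its Dynkin diagram, so g ≅ C_6 ⊕ D_4 (dimension 78 + 28 = 106).

C6 + D4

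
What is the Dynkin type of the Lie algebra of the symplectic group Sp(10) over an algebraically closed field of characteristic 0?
This is sp(10), which has dimension 10(10+1)/2 = 55 and rank 10/2 = 5. In the classification of classical Lie algebras, the symplectic algebra sp(2n) has type C_n; here n = 5, so the Dynkin diagram is a chain of 5 nodes with a double edge at one end; the terminal node there is the unique long simple root (C_5). Hence the type is C_5.

C_5 (sp(10))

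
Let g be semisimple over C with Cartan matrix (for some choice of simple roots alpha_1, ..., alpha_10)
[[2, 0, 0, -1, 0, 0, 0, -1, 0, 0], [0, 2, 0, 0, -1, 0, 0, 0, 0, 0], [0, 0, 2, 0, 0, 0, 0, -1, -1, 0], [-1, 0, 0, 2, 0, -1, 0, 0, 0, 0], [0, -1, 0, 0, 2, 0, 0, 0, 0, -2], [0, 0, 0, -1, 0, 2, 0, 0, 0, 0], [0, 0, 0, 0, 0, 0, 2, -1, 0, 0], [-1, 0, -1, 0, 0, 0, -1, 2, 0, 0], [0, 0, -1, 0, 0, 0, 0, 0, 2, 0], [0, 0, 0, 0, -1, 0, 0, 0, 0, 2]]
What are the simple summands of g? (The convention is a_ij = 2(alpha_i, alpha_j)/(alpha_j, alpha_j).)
The diagram associated to this matrix has two connected components: the simple roots {alpha_2, alpha_5, alpha_10} form a chain of 3 nodes with a double edge at one end; the terminal node there is the unique short simple root (B_3), and {alpha_1, alpha_3, alpha_4, alpha_6, alpha_7, alpha_8, alpha_9} form a chain of 6 nodes with one extra node attached to the third node from one end (E_7). A semisimple Lie algebra decomposes uniquely as the direct sum of simple ideals, one per connected component of its Dynkin diagram, so g ≅ B_3 ⊕ E_7 (dimension 21 + 133 = 154).

B_3 ⊕ E_7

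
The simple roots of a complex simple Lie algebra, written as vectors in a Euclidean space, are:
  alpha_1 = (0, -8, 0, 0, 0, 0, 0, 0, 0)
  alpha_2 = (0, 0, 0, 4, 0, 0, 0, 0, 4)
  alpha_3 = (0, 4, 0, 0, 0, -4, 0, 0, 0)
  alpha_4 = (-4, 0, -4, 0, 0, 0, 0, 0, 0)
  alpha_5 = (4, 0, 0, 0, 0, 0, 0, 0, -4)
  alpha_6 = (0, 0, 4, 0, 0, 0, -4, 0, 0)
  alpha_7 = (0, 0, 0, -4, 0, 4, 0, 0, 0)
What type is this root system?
Compute the Cartan integers a_ij = 2(alpha_i, alpha_j)/(alpha_j, alpha_j); the resulting 7x7 Cartan matrix is
[[2, 0, -2, 0, 0, 0, 0], [0, 2, 0, 0, -1, 0, -1], [-1, 0, 2, 0, 0, 0, -1], [0, 0, 0, 2, -1, -1, 0], [0, -1, 0, -1, 2, 0, 0], [0, 0, 0, -1, 0, 2, 0], [0, -1, -1, 0, 0, 0, 2]].
The roots have two lengths (squared-length ratio 2:1); the short ones are alpha_{2,3,4,5,6,7}. The associated Dynkin diagram is a chain of 7 nodes with a double edge at one end; the terminal node there is the unique long simple root (C_7), so the type is C_7 (the algebra sp(14)).

C7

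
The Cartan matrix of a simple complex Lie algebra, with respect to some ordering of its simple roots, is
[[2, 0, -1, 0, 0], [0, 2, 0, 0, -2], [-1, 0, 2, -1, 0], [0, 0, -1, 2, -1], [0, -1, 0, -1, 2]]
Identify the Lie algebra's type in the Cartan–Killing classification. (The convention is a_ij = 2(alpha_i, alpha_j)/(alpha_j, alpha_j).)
The matrix has rank 5 with 2's on the diagonal. Reading the off-diagonal entries as Dynkin edges (a single edge where a_ij = a_ji = -1; a double or triple edge where a_ij * a_ji = 2 or 3), the diagram is a chain of 5 nodes with a double edge at one end; the terminal node there is the unique long simple root (C_5). One simple-root ordering that puts it in standard form is (alpha_1, alpha_3, alpha_4, alpha_5, alpha_2). So the algebra is type C_5, i.e. sp(10).

C5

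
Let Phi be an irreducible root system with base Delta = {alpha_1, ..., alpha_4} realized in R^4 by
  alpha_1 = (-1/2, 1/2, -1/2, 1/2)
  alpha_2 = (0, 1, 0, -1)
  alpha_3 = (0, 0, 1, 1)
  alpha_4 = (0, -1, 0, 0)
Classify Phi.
F_4

Compute the Cartan integers a_ij = 2(alpha_i, alpha_j)/(alpha_j, alpha_j); the resulting 4x4 Cartan matrix is
[[2, 0, 0, -1], [0, 2, -1, -2], [0, -1, 2, 0], [-1, -1, 0, 2]].
The roots have two lengths (squared-length ratio 2:1); the short ones are alpha_{1,4}. The associated Dynkin diagram is a chain of 4 nodes with a double edge between the middle two (F_4), so the type is F_4.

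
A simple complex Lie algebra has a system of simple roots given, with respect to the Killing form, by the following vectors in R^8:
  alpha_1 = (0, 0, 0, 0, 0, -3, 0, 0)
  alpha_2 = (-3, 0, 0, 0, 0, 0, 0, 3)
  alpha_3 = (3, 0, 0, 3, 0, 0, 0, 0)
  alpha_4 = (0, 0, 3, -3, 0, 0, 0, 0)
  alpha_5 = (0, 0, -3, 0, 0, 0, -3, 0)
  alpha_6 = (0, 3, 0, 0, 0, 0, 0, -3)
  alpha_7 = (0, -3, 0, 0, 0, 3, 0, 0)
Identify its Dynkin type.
Compute the Cartan integers a_ij = 2(alpha_i, alpha_j)/(alpha_j, alpha_j); the resulting 7x7 Cartan matrix is
[[2, 0, 0, 0, 0, 0, -1], [0, 2, -1, 0, 0, -1, 0], [0, -1, 2, -1, 0, 0, 0], [0, 0, -1, 2, -1, 0, 0], [0, 0, 0, -1, 2, 0, 0], [0, -1, 0, 0, 0, 2, -1], [-2, 0, 0, 0, 0, -1, 2]].
The roots have two lengths (squared-length ratio 2:1); the short ones are alpha_{1}. The associated Dynkin diagram is a chain of 7 nodes with a double edge at one end; the terminal node there is the unique short simple root (B_7), so the type is B_7 (the algebra so(15)).

type B_7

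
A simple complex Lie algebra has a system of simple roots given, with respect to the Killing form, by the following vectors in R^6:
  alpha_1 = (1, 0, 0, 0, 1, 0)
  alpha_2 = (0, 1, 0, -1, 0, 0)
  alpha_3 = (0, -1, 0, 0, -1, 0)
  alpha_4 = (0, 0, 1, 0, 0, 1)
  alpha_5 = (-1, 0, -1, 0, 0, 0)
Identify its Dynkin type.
Compute the Cartan integers a_ij = 2(alpha_i, alpha_j)/(alpha_j, alpha_j); the resulting 5x5 Cartan matrix is
[[2, 0, -1, 0, -1], [0, 2, -1, 0, 0], [-1, -1, 2, 0, 0], [0, 0, 0, 2, -1], [-1, 0, 0, -1, 2]].
All simple roots have the same length, so the diagram is simply laced. The associated Dynkin diagram is a chain of 5 nodes with single edges (A_5), so the type is A_5 (the algebra sl(6)).

type A_5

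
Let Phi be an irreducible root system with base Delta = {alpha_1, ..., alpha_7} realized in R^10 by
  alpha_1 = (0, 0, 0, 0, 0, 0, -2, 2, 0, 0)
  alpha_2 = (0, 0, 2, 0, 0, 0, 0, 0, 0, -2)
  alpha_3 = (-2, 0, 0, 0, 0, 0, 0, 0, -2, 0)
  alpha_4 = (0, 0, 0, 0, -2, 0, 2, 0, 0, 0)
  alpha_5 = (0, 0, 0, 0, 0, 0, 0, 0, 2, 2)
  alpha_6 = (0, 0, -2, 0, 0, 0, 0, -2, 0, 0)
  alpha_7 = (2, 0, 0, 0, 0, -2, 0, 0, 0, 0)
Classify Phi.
Compute the Cartan integers a_ij = 2(alpha_i, alpha_j)/(alpha_j, alpha_j); the resulting 7x7 Cartan matrix is
[[2, 0, 0, -1, 0, -1, 0], [0, 2, 0, 0, -1, -1, 0], [0, 0, 2, 0, -1, 0, -1], [-1, 0, 0, 2, 0, 0, 0], [0, -1, -1, 0, 2, 0, 0], [-1, -1, 0, 0, 0, 2, 0], [0, 0, -1, 0, 0, 0, 2]].
All simple roots have the same length, so the diagram is simply laced. The associated Dynkin diagram is a chain of 7 nodes with single edges (A_7), so the type is A_7 (the algebra sl(8)).

A_7 (sl(8))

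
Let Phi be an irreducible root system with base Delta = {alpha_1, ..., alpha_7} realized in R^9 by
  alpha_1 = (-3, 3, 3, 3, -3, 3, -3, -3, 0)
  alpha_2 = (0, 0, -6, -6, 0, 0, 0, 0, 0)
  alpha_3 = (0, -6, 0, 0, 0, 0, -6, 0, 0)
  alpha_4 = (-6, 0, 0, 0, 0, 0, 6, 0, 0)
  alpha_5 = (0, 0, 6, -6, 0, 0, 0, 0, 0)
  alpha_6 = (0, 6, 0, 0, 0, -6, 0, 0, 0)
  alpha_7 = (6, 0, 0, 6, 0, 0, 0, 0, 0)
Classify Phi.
Compute the Cartan integers a_ij = 2(alpha_i, alpha_j)/(alpha_j, alpha_j); the resulting 7x7 Cartan matrix is
[[2, -1, 0, 0, 0, 0, 0], [-1, 2, 0, 0, 0, 0, -1], [0, 0, 2, -1, 0, -1, 0], [0, 0, -1, 2, 0, 0, -1], [0, 0, 0, 0, 2, 0, -1], [0, 0, -1, 0, 0, 2, 0], [0, -1, 0, -1, -1, 0, 2]].
All simple roots have the same length, so the diagram is simply laced. The associated Dynkin diagram is a chain of 6 nodes with one extra node attached to the third node from one end (E_7), so the type is E_7.

E_7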